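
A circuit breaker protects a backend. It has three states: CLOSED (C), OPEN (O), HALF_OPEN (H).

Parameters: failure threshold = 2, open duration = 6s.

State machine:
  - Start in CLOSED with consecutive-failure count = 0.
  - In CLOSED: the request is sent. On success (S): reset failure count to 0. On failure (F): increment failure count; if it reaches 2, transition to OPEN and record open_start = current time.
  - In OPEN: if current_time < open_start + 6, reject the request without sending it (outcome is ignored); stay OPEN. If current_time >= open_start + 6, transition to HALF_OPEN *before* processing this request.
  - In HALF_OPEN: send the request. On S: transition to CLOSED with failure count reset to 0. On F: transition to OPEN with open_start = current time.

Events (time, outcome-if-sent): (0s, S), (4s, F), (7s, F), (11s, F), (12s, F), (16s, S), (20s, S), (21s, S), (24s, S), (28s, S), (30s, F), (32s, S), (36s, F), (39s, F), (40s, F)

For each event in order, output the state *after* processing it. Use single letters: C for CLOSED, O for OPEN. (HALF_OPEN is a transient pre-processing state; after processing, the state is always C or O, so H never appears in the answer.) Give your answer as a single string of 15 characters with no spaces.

State after each event:
  event#1 t=0s outcome=S: state=CLOSED
  event#2 t=4s outcome=F: state=CLOSED
  event#3 t=7s outcome=F: state=OPEN
  event#4 t=11s outcome=F: state=OPEN
  event#5 t=12s outcome=F: state=OPEN
  event#6 t=16s outcome=S: state=CLOSED
  event#7 t=20s outcome=S: state=CLOSED
  event#8 t=21s outcome=S: state=CLOSED
  event#9 t=24s outcome=S: state=CLOSED
  event#10 t=28s outcome=S: state=CLOSED
  event#11 t=30s outcome=F: state=CLOSED
  event#12 t=32s outcome=S: state=CLOSED
  event#13 t=36s outcome=F: state=CLOSED
  event#14 t=39s outcome=F: state=OPEN
  event#15 t=40s outcome=F: state=OPEN

Answer: CCOOOCCCCCCCCOO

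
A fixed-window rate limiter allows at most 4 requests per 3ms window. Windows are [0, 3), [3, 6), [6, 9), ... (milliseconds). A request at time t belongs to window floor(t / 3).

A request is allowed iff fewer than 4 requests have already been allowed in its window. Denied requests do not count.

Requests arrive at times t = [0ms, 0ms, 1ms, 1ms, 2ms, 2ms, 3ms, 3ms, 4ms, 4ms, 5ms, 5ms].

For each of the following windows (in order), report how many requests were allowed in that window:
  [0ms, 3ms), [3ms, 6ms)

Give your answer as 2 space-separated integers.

Answer: 4 4

Derivation:
Processing requests:
  req#1 t=0ms (window 0): ALLOW
  req#2 t=0ms (window 0): ALLOW
  req#3 t=1ms (window 0): ALLOW
  req#4 t=1ms (window 0): ALLOW
  req#5 t=2ms (window 0): DENY
  req#6 t=2ms (window 0): DENY
  req#7 t=3ms (window 1): ALLOW
  req#8 t=3ms (window 1): ALLOW
  req#9 t=4ms (window 1): ALLOW
  req#10 t=4ms (window 1): ALLOW
  req#11 t=5ms (window 1): DENY
  req#12 t=5ms (window 1): DENY

Allowed counts by window: 4 4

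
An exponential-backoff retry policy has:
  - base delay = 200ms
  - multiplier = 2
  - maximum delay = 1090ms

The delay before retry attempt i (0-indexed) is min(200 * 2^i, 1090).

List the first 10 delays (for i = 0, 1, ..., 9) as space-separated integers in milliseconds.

Answer: 200 400 800 1090 1090 1090 1090 1090 1090 1090

Derivation:
Computing each delay:
  i=0: min(200*2^0, 1090) = 200
  i=1: min(200*2^1, 1090) = 400
  i=2: min(200*2^2, 1090) = 800
  i=3: min(200*2^3, 1090) = 1090
  i=4: min(200*2^4, 1090) = 1090
  i=5: min(200*2^5, 1090) = 1090
  i=6: min(200*2^6, 1090) = 1090
  i=7: min(200*2^7, 1090) = 1090
  i=8: min(200*2^8, 1090) = 1090
  i=9: min(200*2^9, 1090) = 1090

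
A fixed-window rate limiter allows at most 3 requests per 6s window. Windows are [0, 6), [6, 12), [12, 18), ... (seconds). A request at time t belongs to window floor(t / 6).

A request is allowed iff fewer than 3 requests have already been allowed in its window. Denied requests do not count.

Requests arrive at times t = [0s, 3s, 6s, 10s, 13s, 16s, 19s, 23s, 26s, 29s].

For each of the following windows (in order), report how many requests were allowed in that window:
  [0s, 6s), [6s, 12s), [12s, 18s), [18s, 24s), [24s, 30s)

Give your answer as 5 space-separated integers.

Answer: 2 2 2 2 2

Derivation:
Processing requests:
  req#1 t=0s (window 0): ALLOW
  req#2 t=3s (window 0): ALLOW
  req#3 t=6s (window 1): ALLOW
  req#4 t=10s (window 1): ALLOW
  req#5 t=13s (window 2): ALLOW
  req#6 t=16s (window 2): ALLOW
  req#7 t=19s (window 3): ALLOW
  req#8 t=23s (window 3): ALLOW
  req#9 t=26s (window 4): ALLOW
  req#10 t=29s (window 4): ALLOW

Allowed counts by window: 2 2 2 2 2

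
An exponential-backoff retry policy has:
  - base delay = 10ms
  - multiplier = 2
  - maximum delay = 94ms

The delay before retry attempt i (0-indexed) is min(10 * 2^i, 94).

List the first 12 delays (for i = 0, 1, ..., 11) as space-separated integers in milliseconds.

Answer: 10 20 40 80 94 94 94 94 94 94 94 94

Derivation:
Computing each delay:
  i=0: min(10*2^0, 94) = 10
  i=1: min(10*2^1, 94) = 20
  i=2: min(10*2^2, 94) = 40
  i=3: min(10*2^3, 94) = 80
  i=4: min(10*2^4, 94) = 94
  i=5: min(10*2^5, 94) = 94
  i=6: min(10*2^6, 94) = 94
  i=7: min(10*2^7, 94) = 94
  i=8: min(10*2^8, 94) = 94
  i=9: min(10*2^9, 94) = 94
  i=10: min(10*2^10, 94) = 94
  i=11: min(10*2^11, 94) = 94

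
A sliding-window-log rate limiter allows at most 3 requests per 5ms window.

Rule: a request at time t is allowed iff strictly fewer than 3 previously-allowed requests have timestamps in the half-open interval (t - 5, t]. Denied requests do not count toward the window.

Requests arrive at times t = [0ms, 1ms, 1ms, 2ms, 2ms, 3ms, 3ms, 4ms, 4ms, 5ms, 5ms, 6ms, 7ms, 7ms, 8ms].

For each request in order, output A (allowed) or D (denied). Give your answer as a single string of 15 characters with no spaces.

Tracking allowed requests in the window:
  req#1 t=0ms: ALLOW
  req#2 t=1ms: ALLOW
  req#3 t=1ms: ALLOW
  req#4 t=2ms: DENY
  req#5 t=2ms: DENY
  req#6 t=3ms: DENY
  req#7 t=3ms: DENY
  req#8 t=4ms: DENY
  req#9 t=4ms: DENY
  req#10 t=5ms: ALLOW
  req#11 t=5ms: DENY
  req#12 t=6ms: ALLOW
  req#13 t=7ms: ALLOW
  req#14 t=7ms: DENY
  req#15 t=8ms: DENY

Answer: AAADDDDDDADAADD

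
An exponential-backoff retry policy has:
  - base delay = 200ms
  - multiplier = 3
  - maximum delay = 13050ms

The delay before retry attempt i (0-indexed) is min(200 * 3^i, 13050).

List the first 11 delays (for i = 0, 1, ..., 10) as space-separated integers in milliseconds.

Computing each delay:
  i=0: min(200*3^0, 13050) = 200
  i=1: min(200*3^1, 13050) = 600
  i=2: min(200*3^2, 13050) = 1800
  i=3: min(200*3^3, 13050) = 5400
  i=4: min(200*3^4, 13050) = 13050
  i=5: min(200*3^5, 13050) = 13050
  i=6: min(200*3^6, 13050) = 13050
  i=7: min(200*3^7, 13050) = 13050
  i=8: min(200*3^8, 13050) = 13050
  i=9: min(200*3^9, 13050) = 13050
  i=10: min(200*3^10, 13050) = 13050

Answer: 200 600 1800 5400 13050 13050 13050 13050 13050 13050 13050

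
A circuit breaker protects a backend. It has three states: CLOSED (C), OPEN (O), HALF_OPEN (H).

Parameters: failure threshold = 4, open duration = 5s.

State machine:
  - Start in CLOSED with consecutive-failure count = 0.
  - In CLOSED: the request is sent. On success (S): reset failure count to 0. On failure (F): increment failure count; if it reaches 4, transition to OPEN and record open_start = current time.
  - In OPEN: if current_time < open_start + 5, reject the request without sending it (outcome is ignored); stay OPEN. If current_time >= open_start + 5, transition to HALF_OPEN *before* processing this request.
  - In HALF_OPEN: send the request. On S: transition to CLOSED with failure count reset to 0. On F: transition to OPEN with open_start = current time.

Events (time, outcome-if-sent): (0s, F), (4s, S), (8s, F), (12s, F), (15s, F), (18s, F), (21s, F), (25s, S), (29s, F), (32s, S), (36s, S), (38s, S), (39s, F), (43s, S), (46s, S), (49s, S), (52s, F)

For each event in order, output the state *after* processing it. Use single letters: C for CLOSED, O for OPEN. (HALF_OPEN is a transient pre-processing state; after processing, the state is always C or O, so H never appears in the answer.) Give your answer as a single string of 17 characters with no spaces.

State after each event:
  event#1 t=0s outcome=F: state=CLOSED
  event#2 t=4s outcome=S: state=CLOSED
  event#3 t=8s outcome=F: state=CLOSED
  event#4 t=12s outcome=F: state=CLOSED
  event#5 t=15s outcome=F: state=CLOSED
  event#6 t=18s outcome=F: state=OPEN
  event#7 t=21s outcome=F: state=OPEN
  event#8 t=25s outcome=S: state=CLOSED
  event#9 t=29s outcome=F: state=CLOSED
  event#10 t=32s outcome=S: state=CLOSED
  event#11 t=36s outcome=S: state=CLOSED
  event#12 t=38s outcome=S: state=CLOSED
  event#13 t=39s outcome=F: state=CLOSED
  event#14 t=43s outcome=S: state=CLOSED
  event#15 t=46s outcome=S: state=CLOSED
  event#16 t=49s outcome=S: state=CLOSED
  event#17 t=52s outcome=F: state=CLOSED

Answer: CCCCCOOCCCCCCCCCC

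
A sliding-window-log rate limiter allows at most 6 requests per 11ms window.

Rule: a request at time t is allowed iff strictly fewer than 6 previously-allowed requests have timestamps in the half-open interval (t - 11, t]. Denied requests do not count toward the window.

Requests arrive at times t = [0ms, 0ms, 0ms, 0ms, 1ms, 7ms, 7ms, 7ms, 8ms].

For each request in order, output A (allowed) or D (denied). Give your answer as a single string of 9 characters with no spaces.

Tracking allowed requests in the window:
  req#1 t=0ms: ALLOW
  req#2 t=0ms: ALLOW
  req#3 t=0ms: ALLOW
  req#4 t=0ms: ALLOW
  req#5 t=1ms: ALLOW
  req#6 t=7ms: ALLOW
  req#7 t=7ms: DENY
  req#8 t=7ms: DENY
  req#9 t=8ms: DENY

Answer: AAAAAADDD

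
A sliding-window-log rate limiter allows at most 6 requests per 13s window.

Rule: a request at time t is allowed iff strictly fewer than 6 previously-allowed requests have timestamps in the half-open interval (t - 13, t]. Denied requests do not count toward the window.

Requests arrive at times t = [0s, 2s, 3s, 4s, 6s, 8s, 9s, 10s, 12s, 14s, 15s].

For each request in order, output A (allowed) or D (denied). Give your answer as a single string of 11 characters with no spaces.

Answer: AAAAAADDDAA

Derivation:
Tracking allowed requests in the window:
  req#1 t=0s: ALLOW
  req#2 t=2s: ALLOW
  req#3 t=3s: ALLOW
  req#4 t=4s: ALLOW
  req#5 t=6s: ALLOW
  req#6 t=8s: ALLOW
  req#7 t=9s: DENY
  req#8 t=10s: DENY
  req#9 t=12s: DENY
  req#10 t=14s: ALLOW
  req#11 t=15s: ALLOW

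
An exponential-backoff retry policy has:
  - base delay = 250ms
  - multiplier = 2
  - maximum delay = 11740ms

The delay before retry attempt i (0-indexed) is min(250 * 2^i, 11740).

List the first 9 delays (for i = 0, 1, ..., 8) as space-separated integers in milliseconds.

Computing each delay:
  i=0: min(250*2^0, 11740) = 250
  i=1: min(250*2^1, 11740) = 500
  i=2: min(250*2^2, 11740) = 1000
  i=3: min(250*2^3, 11740) = 2000
  i=4: min(250*2^4, 11740) = 4000
  i=5: min(250*2^5, 11740) = 8000
  i=6: min(250*2^6, 11740) = 11740
  i=7: min(250*2^7, 11740) = 11740
  i=8: min(250*2^8, 11740) = 11740

Answer: 250 500 1000 2000 4000 8000 11740 11740 11740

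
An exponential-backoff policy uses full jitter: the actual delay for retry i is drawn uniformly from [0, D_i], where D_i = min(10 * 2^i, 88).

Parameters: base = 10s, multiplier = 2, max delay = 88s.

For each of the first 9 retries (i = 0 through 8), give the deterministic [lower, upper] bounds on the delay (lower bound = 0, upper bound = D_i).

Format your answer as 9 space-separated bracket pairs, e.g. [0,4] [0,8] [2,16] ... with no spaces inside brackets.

Answer: [0,10] [0,20] [0,40] [0,80] [0,88] [0,88] [0,88] [0,88] [0,88]

Derivation:
Computing bounds per retry:
  i=0: D_i=min(10*2^0,88)=10, bounds=[0,10]
  i=1: D_i=min(10*2^1,88)=20, bounds=[0,20]
  i=2: D_i=min(10*2^2,88)=40, bounds=[0,40]
  i=3: D_i=min(10*2^3,88)=80, bounds=[0,80]
  i=4: D_i=min(10*2^4,88)=88, bounds=[0,88]
  i=5: D_i=min(10*2^5,88)=88, bounds=[0,88]
  i=6: D_i=min(10*2^6,88)=88, bounds=[0,88]
  i=7: D_i=min(10*2^7,88)=88, bounds=[0,88]
  i=8: D_i=min(10*2^8,88)=88, bounds=[0,88]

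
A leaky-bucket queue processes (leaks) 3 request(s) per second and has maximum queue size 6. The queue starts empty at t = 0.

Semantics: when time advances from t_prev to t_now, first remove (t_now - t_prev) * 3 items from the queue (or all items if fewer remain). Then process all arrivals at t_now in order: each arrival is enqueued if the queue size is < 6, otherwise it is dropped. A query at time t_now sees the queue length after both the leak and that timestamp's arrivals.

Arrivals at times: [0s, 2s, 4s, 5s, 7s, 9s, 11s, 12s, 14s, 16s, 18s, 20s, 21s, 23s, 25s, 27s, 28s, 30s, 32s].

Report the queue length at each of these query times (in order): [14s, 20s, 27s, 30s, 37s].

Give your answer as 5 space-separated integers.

Queue lengths at query times:
  query t=14s: backlog = 1
  query t=20s: backlog = 1
  query t=27s: backlog = 1
  query t=30s: backlog = 1
  query t=37s: backlog = 0

Answer: 1 1 1 1 0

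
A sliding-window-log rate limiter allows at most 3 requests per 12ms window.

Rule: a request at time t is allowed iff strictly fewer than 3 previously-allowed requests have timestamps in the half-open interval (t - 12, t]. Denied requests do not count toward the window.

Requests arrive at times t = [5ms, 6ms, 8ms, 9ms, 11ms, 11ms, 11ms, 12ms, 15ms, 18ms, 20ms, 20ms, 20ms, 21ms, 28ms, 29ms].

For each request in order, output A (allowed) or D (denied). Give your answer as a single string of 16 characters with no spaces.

Answer: AAADDDDDDAAADDDD

Derivation:
Tracking allowed requests in the window:
  req#1 t=5ms: ALLOW
  req#2 t=6ms: ALLOW
  req#3 t=8ms: ALLOW
  req#4 t=9ms: DENY
  req#5 t=11ms: DENY
  req#6 t=11ms: DENY
  req#7 t=11ms: DENY
  req#8 t=12ms: DENY
  req#9 t=15ms: DENY
  req#10 t=18ms: ALLOW
  req#11 t=20ms: ALLOW
  req#12 t=20ms: ALLOW
  req#13 t=20ms: DENY
  req#14 t=21ms: DENY
  req#15 t=28ms: DENY
  req#16 t=29ms: DENY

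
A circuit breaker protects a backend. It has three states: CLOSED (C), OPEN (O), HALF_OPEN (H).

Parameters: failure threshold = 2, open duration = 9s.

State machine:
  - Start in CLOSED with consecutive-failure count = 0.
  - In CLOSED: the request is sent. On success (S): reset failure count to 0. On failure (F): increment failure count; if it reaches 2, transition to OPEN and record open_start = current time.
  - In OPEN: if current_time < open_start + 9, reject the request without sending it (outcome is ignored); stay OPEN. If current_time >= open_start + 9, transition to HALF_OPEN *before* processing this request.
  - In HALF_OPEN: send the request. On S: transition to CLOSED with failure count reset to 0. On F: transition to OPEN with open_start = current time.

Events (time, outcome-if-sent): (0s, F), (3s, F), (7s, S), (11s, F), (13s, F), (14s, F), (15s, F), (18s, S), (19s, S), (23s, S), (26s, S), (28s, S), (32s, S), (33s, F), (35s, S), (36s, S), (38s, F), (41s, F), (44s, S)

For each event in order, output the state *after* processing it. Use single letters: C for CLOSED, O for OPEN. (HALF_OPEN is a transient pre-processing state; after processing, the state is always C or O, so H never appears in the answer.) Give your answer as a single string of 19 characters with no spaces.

State after each event:
  event#1 t=0s outcome=F: state=CLOSED
  event#2 t=3s outcome=F: state=OPEN
  event#3 t=7s outcome=S: state=OPEN
  event#4 t=11s outcome=F: state=OPEN
  event#5 t=13s outcome=F: state=OPEN
  event#6 t=14s outcome=F: state=OPEN
  event#7 t=15s outcome=F: state=OPEN
  event#8 t=18s outcome=S: state=OPEN
  event#9 t=19s outcome=S: state=OPEN
  event#10 t=23s outcome=S: state=CLOSED
  event#11 t=26s outcome=S: state=CLOSED
  event#12 t=28s outcome=S: state=CLOSED
  event#13 t=32s outcome=S: state=CLOSED
  event#14 t=33s outcome=F: state=CLOSED
  event#15 t=35s outcome=S: state=CLOSED
  event#16 t=36s outcome=S: state=CLOSED
  event#17 t=38s outcome=F: state=CLOSED
  event#18 t=41s outcome=F: state=OPEN
  event#19 t=44s outcome=S: state=OPEN

Answer: COOOOOOOOCCCCCCCCOO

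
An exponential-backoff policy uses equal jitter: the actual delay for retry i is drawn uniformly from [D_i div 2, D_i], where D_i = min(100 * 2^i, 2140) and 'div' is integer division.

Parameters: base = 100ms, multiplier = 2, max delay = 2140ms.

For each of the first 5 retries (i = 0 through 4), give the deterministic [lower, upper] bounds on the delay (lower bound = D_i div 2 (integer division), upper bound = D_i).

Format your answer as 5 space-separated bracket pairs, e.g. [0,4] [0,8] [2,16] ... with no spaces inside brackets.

Answer: [50,100] [100,200] [200,400] [400,800] [800,1600]

Derivation:
Computing bounds per retry:
  i=0: D_i=min(100*2^0,2140)=100, bounds=[50,100]
  i=1: D_i=min(100*2^1,2140)=200, bounds=[100,200]
  i=2: D_i=min(100*2^2,2140)=400, bounds=[200,400]
  i=3: D_i=min(100*2^3,2140)=800, bounds=[400,800]
  i=4: D_i=min(100*2^4,2140)=1600, bounds=[800,1600]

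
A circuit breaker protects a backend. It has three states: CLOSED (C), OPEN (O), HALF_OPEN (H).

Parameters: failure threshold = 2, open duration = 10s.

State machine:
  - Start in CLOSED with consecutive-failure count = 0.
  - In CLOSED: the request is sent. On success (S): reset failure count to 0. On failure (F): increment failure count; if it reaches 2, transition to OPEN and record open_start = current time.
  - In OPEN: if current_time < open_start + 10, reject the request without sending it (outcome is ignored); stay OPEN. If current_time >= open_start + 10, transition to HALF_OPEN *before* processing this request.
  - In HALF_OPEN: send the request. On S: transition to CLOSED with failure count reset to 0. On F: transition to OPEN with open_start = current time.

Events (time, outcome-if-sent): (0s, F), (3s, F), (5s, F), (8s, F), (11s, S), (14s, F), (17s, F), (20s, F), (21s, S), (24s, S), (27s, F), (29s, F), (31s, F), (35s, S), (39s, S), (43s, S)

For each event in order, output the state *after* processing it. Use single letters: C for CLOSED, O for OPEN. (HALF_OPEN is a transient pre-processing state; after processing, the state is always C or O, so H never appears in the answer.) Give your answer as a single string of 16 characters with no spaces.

Answer: COOOOOOOOCCOOOCC

Derivation:
State after each event:
  event#1 t=0s outcome=F: state=CLOSED
  event#2 t=3s outcome=F: state=OPEN
  event#3 t=5s outcome=F: state=OPEN
  event#4 t=8s outcome=F: state=OPEN
  event#5 t=11s outcome=S: state=OPEN
  event#6 t=14s outcome=F: state=OPEN
  event#7 t=17s outcome=F: state=OPEN
  event#8 t=20s outcome=F: state=OPEN
  event#9 t=21s outcome=S: state=OPEN
  event#10 t=24s outcome=S: state=CLOSED
  event#11 t=27s outcome=F: state=CLOSED
  event#12 t=29s outcome=F: state=OPEN
  event#13 t=31s outcome=F: state=OPEN
  event#14 t=35s outcome=S: state=OPEN
  event#15 t=39s outcome=S: state=CLOSED
  event#16 t=43s outcome=S: state=CLOSED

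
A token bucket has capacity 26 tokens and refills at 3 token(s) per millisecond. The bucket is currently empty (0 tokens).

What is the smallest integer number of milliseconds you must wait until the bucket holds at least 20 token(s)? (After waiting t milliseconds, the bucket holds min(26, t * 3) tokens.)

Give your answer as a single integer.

Need t * 3 >= 20, so t >= 20/3.
Smallest integer t = ceil(20/3) = 7.

Answer: 7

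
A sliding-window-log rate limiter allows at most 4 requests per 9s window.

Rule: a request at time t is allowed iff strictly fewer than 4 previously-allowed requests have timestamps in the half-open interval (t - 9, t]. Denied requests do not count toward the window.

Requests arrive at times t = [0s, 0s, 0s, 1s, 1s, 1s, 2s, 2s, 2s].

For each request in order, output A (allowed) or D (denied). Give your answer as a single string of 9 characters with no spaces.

Tracking allowed requests in the window:
  req#1 t=0s: ALLOW
  req#2 t=0s: ALLOW
  req#3 t=0s: ALLOW
  req#4 t=1s: ALLOW
  req#5 t=1s: DENY
  req#6 t=1s: DENY
  req#7 t=2s: DENY
  req#8 t=2s: DENY
  req#9 t=2s: DENY

Answer: AAAADDDDD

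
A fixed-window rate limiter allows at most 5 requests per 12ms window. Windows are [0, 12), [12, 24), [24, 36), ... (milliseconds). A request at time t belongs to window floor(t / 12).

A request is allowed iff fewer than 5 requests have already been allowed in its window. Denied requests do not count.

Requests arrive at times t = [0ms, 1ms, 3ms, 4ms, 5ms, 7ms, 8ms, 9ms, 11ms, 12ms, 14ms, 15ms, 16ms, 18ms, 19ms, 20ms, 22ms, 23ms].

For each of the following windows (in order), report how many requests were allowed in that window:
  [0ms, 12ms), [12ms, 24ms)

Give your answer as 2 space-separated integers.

Answer: 5 5

Derivation:
Processing requests:
  req#1 t=0ms (window 0): ALLOW
  req#2 t=1ms (window 0): ALLOW
  req#3 t=3ms (window 0): ALLOW
  req#4 t=4ms (window 0): ALLOW
  req#5 t=5ms (window 0): ALLOW
  req#6 t=7ms (window 0): DENY
  req#7 t=8ms (window 0): DENY
  req#8 t=9ms (window 0): DENY
  req#9 t=11ms (window 0): DENY
  req#10 t=12ms (window 1): ALLOW
  req#11 t=14ms (window 1): ALLOW
  req#12 t=15ms (window 1): ALLOW
  req#13 t=16ms (window 1): ALLOW
  req#14 t=18ms (window 1): ALLOW
  req#15 t=19ms (window 1): DENY
  req#16 t=20ms (window 1): DENY
  req#17 t=22ms (window 1): DENY
  req#18 t=23ms (window 1): DENY

Allowed counts by window: 5 5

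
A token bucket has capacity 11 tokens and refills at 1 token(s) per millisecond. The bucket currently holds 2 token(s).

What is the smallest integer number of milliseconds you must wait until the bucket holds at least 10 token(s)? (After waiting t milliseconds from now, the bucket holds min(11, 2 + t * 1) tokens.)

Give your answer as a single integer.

Need 2 + t * 1 >= 10, so t >= 8/1.
Smallest integer t = ceil(8/1) = 8.

Answer: 8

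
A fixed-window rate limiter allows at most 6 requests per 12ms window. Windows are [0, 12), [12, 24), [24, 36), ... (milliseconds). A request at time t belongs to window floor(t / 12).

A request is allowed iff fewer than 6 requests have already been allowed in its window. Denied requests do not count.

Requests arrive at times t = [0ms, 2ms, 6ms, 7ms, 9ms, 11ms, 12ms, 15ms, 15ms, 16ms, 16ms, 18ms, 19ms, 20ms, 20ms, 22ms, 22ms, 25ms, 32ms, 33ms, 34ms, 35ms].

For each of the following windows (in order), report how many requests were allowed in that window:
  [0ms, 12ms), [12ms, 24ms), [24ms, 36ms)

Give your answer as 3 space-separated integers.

Processing requests:
  req#1 t=0ms (window 0): ALLOW
  req#2 t=2ms (window 0): ALLOW
  req#3 t=6ms (window 0): ALLOW
  req#4 t=7ms (window 0): ALLOW
  req#5 t=9ms (window 0): ALLOW
  req#6 t=11ms (window 0): ALLOW
  req#7 t=12ms (window 1): ALLOW
  req#8 t=15ms (window 1): ALLOW
  req#9 t=15ms (window 1): ALLOW
  req#10 t=16ms (window 1): ALLOW
  req#11 t=16ms (window 1): ALLOW
  req#12 t=18ms (window 1): ALLOW
  req#13 t=19ms (window 1): DENY
  req#14 t=20ms (window 1): DENY
  req#15 t=20ms (window 1): DENY
  req#16 t=22ms (window 1): DENY
  req#17 t=22ms (window 1): DENY
  req#18 t=25ms (window 2): ALLOW
  req#19 t=32ms (window 2): ALLOW
  req#20 t=33ms (window 2): ALLOW
  req#21 t=34ms (window 2): ALLOW
  req#22 t=35ms (window 2): ALLOW

Allowed counts by window: 6 6 5

Answer: 6 6 5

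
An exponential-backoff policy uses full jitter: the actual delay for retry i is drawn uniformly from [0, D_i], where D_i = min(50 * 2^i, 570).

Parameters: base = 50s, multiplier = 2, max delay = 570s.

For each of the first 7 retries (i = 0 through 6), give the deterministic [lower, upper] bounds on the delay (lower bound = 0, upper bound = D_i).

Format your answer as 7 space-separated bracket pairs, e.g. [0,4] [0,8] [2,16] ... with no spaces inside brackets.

Answer: [0,50] [0,100] [0,200] [0,400] [0,570] [0,570] [0,570]

Derivation:
Computing bounds per retry:
  i=0: D_i=min(50*2^0,570)=50, bounds=[0,50]
  i=1: D_i=min(50*2^1,570)=100, bounds=[0,100]
  i=2: D_i=min(50*2^2,570)=200, bounds=[0,200]
  i=3: D_i=min(50*2^3,570)=400, bounds=[0,400]
  i=4: D_i=min(50*2^4,570)=570, bounds=[0,570]
  i=5: D_i=min(50*2^5,570)=570, bounds=[0,570]
  i=6: D_i=min(50*2^6,570)=570, bounds=[0,570]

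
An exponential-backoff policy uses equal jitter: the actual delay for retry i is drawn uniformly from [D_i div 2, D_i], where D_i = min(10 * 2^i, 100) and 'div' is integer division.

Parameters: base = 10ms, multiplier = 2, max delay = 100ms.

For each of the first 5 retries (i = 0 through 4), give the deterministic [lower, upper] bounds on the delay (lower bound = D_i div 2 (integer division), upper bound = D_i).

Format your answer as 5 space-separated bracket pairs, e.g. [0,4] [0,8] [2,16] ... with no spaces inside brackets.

Answer: [5,10] [10,20] [20,40] [40,80] [50,100]

Derivation:
Computing bounds per retry:
  i=0: D_i=min(10*2^0,100)=10, bounds=[5,10]
  i=1: D_i=min(10*2^1,100)=20, bounds=[10,20]
  i=2: D_i=min(10*2^2,100)=40, bounds=[20,40]
  i=3: D_i=min(10*2^3,100)=80, bounds=[40,80]
  i=4: D_i=min(10*2^4,100)=100, bounds=[50,100]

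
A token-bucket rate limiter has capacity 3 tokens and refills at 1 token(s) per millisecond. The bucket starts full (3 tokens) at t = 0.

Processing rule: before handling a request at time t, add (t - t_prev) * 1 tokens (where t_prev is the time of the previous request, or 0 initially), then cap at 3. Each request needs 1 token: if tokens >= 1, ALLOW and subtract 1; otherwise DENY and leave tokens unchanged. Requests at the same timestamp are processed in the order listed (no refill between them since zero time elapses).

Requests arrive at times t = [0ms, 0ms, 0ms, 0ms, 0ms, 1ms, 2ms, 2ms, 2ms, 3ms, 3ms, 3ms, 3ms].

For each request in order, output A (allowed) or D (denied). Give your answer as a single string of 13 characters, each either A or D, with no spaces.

Simulating step by step:
  req#1 t=0ms: ALLOW
  req#2 t=0ms: ALLOW
  req#3 t=0ms: ALLOW
  req#4 t=0ms: DENY
  req#5 t=0ms: DENY
  req#6 t=1ms: ALLOW
  req#7 t=2ms: ALLOW
  req#8 t=2ms: DENY
  req#9 t=2ms: DENY
  req#10 t=3ms: ALLOW
  req#11 t=3ms: DENY
  req#12 t=3ms: DENY
  req#13 t=3ms: DENY

Answer: AAADDAADDADDD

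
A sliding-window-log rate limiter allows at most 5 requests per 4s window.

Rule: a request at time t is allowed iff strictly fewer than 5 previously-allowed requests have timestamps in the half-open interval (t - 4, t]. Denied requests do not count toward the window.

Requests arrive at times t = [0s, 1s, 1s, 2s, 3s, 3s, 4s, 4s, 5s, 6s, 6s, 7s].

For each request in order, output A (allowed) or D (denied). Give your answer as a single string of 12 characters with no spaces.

Answer: AAAAADADAAAA

Derivation:
Tracking allowed requests in the window:
  req#1 t=0s: ALLOW
  req#2 t=1s: ALLOW
  req#3 t=1s: ALLOW
  req#4 t=2s: ALLOW
  req#5 t=3s: ALLOW
  req#6 t=3s: DENY
  req#7 t=4s: ALLOW
  req#8 t=4s: DENY
  req#9 t=5s: ALLOW
  req#10 t=6s: ALLOW
  req#11 t=6s: ALLOW
  req#12 t=7s: ALLOW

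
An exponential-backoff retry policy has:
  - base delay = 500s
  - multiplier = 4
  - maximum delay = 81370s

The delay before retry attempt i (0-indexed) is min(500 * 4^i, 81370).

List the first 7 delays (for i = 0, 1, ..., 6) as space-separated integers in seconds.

Computing each delay:
  i=0: min(500*4^0, 81370) = 500
  i=1: min(500*4^1, 81370) = 2000
  i=2: min(500*4^2, 81370) = 8000
  i=3: min(500*4^3, 81370) = 32000
  i=4: min(500*4^4, 81370) = 81370
  i=5: min(500*4^5, 81370) = 81370
  i=6: min(500*4^6, 81370) = 81370

Answer: 500 2000 8000 32000 81370 81370 81370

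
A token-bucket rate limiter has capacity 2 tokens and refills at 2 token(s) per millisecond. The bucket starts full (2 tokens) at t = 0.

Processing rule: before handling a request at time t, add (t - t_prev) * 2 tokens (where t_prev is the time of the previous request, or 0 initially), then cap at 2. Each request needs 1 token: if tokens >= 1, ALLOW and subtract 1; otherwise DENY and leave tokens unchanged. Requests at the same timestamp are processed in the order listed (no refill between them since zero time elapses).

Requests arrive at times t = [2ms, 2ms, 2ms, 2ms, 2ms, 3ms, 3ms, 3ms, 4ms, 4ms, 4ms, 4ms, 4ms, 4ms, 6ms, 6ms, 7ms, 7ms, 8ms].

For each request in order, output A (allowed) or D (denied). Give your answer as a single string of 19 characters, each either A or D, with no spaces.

Answer: AADDDAADAADDDDAAAAA

Derivation:
Simulating step by step:
  req#1 t=2ms: ALLOW
  req#2 t=2ms: ALLOW
  req#3 t=2ms: DENY
  req#4 t=2ms: DENY
  req#5 t=2ms: DENY
  req#6 t=3ms: ALLOW
  req#7 t=3ms: ALLOW
  req#8 t=3ms: DENY
  req#9 t=4ms: ALLOW
  req#10 t=4ms: ALLOW
  req#11 t=4ms: DENY
  req#12 t=4ms: DENY
  req#13 t=4ms: DENY
  req#14 t=4ms: DENY
  req#15 t=6ms: ALLOW
  req#16 t=6ms: ALLOW
  req#17 t=7ms: ALLOW
  req#18 t=7ms: ALLOW
  req#19 t=8ms: ALLOW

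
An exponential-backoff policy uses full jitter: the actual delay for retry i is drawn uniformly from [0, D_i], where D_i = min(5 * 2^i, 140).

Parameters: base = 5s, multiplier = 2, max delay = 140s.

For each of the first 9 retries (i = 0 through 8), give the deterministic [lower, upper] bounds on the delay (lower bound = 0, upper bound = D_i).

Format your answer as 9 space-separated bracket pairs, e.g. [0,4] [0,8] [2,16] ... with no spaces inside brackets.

Computing bounds per retry:
  i=0: D_i=min(5*2^0,140)=5, bounds=[0,5]
  i=1: D_i=min(5*2^1,140)=10, bounds=[0,10]
  i=2: D_i=min(5*2^2,140)=20, bounds=[0,20]
  i=3: D_i=min(5*2^3,140)=40, bounds=[0,40]
  i=4: D_i=min(5*2^4,140)=80, bounds=[0,80]
  i=5: D_i=min(5*2^5,140)=140, bounds=[0,140]
  i=6: D_i=min(5*2^6,140)=140, bounds=[0,140]
  i=7: D_i=min(5*2^7,140)=140, bounds=[0,140]
  i=8: D_i=min(5*2^8,140)=140, bounds=[0,140]

Answer: [0,5] [0,10] [0,20] [0,40] [0,80] [0,140] [0,140] [0,140] [0,140]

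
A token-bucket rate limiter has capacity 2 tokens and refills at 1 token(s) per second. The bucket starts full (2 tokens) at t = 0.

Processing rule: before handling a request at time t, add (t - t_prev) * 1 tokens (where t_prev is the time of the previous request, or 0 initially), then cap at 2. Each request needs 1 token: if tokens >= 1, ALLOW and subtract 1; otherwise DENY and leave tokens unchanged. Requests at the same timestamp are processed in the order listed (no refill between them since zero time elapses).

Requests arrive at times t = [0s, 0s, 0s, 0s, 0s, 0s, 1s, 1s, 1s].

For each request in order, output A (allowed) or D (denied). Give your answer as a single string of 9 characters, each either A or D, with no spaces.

Answer: AADDDDADD

Derivation:
Simulating step by step:
  req#1 t=0s: ALLOW
  req#2 t=0s: ALLOW
  req#3 t=0s: DENY
  req#4 t=0s: DENY
  req#5 t=0s: DENY
  req#6 t=0s: DENY
  req#7 t=1s: ALLOW
  req#8 t=1s: DENY
  req#9 t=1s: DENY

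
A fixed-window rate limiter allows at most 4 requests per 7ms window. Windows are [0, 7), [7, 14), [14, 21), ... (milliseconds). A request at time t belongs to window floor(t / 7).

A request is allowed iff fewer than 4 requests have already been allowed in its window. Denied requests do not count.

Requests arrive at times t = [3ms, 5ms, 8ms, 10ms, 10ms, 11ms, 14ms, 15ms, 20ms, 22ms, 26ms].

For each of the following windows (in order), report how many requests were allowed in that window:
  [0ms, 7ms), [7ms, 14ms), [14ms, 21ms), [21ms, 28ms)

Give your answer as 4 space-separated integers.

Answer: 2 4 3 2

Derivation:
Processing requests:
  req#1 t=3ms (window 0): ALLOW
  req#2 t=5ms (window 0): ALLOW
  req#3 t=8ms (window 1): ALLOW
  req#4 t=10ms (window 1): ALLOW
  req#5 t=10ms (window 1): ALLOW
  req#6 t=11ms (window 1): ALLOW
  req#7 t=14ms (window 2): ALLOW
  req#8 t=15ms (window 2): ALLOW
  req#9 t=20ms (window 2): ALLOW
  req#10 t=22ms (window 3): ALLOW
  req#11 t=26ms (window 3): ALLOW

Allowed counts by window: 2 4 3 2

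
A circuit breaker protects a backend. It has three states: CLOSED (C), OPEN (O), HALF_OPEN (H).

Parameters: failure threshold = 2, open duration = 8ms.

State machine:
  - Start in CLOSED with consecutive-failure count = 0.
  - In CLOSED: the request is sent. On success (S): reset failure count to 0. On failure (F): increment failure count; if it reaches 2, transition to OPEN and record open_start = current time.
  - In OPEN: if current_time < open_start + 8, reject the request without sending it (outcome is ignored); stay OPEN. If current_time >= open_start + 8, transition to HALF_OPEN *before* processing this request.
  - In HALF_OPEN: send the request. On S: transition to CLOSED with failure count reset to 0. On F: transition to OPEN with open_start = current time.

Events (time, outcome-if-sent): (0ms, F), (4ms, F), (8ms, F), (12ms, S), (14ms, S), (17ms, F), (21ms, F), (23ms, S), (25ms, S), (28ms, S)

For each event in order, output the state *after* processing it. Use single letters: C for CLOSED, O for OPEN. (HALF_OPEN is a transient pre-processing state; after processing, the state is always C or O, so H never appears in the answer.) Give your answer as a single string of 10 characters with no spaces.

Answer: COOCCCOOOO

Derivation:
State after each event:
  event#1 t=0ms outcome=F: state=CLOSED
  event#2 t=4ms outcome=F: state=OPEN
  event#3 t=8ms outcome=F: state=OPEN
  event#4 t=12ms outcome=S: state=CLOSED
  event#5 t=14ms outcome=S: state=CLOSED
  event#6 t=17ms outcome=F: state=CLOSED
  event#7 t=21ms outcome=F: state=OPEN
  event#8 t=23ms outcome=S: state=OPEN
  event#9 t=25ms outcome=S: state=OPEN
  event#10 t=28ms outcome=S: state=OPEN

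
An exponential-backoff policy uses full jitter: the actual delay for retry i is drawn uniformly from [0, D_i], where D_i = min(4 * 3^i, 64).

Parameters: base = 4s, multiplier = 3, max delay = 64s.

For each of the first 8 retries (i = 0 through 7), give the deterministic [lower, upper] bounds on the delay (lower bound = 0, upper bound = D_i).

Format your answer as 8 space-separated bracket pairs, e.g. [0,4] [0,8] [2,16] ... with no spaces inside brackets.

Answer: [0,4] [0,12] [0,36] [0,64] [0,64] [0,64] [0,64] [0,64]

Derivation:
Computing bounds per retry:
  i=0: D_i=min(4*3^0,64)=4, bounds=[0,4]
  i=1: D_i=min(4*3^1,64)=12, bounds=[0,12]
  i=2: D_i=min(4*3^2,64)=36, bounds=[0,36]
  i=3: D_i=min(4*3^3,64)=64, bounds=[0,64]
  i=4: D_i=min(4*3^4,64)=64, bounds=[0,64]
  i=5: D_i=min(4*3^5,64)=64, bounds=[0,64]
  i=6: D_i=min(4*3^6,64)=64, bounds=[0,64]
  i=7: D_i=min(4*3^7,64)=64, bounds=[0,64]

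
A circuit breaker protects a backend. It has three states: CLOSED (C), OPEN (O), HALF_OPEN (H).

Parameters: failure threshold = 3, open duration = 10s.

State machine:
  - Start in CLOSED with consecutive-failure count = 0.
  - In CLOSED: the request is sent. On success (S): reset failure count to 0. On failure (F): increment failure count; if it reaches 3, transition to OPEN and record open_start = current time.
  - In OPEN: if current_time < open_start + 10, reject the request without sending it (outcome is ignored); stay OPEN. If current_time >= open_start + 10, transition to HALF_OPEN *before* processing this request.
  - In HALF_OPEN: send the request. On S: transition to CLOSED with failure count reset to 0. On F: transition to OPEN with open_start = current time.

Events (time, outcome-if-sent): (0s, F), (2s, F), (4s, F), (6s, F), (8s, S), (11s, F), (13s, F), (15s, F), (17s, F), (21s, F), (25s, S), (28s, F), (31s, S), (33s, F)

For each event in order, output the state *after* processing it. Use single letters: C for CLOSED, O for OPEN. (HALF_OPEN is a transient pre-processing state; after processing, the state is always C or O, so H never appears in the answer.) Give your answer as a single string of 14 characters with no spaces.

State after each event:
  event#1 t=0s outcome=F: state=CLOSED
  event#2 t=2s outcome=F: state=CLOSED
  event#3 t=4s outcome=F: state=OPEN
  event#4 t=6s outcome=F: state=OPEN
  event#5 t=8s outcome=S: state=OPEN
  event#6 t=11s outcome=F: state=OPEN
  event#7 t=13s outcome=F: state=OPEN
  event#8 t=15s outcome=F: state=OPEN
  event#9 t=17s outcome=F: state=OPEN
  event#10 t=21s outcome=F: state=OPEN
  event#11 t=25s outcome=S: state=CLOSED
  event#12 t=28s outcome=F: state=CLOSED
  event#13 t=31s outcome=S: state=CLOSED
  event#14 t=33s outcome=F: state=CLOSED

Answer: CCOOOOOOOOCCCC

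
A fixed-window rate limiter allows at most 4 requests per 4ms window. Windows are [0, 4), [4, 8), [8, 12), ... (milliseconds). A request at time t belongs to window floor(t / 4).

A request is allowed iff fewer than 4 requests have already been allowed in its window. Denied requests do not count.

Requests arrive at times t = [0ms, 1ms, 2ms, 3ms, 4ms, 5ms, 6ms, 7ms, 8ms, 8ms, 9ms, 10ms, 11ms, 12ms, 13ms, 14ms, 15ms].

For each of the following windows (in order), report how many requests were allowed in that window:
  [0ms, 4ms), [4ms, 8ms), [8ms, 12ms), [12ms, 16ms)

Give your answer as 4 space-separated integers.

Answer: 4 4 4 4

Derivation:
Processing requests:
  req#1 t=0ms (window 0): ALLOW
  req#2 t=1ms (window 0): ALLOW
  req#3 t=2ms (window 0): ALLOW
  req#4 t=3ms (window 0): ALLOW
  req#5 t=4ms (window 1): ALLOW
  req#6 t=5ms (window 1): ALLOW
  req#7 t=6ms (window 1): ALLOW
  req#8 t=7ms (window 1): ALLOW
  req#9 t=8ms (window 2): ALLOW
  req#10 t=8ms (window 2): ALLOW
  req#11 t=9ms (window 2): ALLOW
  req#12 t=10ms (window 2): ALLOW
  req#13 t=11ms (window 2): DENY
  req#14 t=12ms (window 3): ALLOW
  req#15 t=13ms (window 3): ALLOW
  req#16 t=14ms (window 3): ALLOW
  req#17 t=15ms (window 3): ALLOW

Allowed counts by window: 4 4 4 4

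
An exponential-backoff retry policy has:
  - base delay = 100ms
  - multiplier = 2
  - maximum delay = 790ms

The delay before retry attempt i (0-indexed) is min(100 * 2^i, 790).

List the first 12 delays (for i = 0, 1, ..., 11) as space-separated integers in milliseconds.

Computing each delay:
  i=0: min(100*2^0, 790) = 100
  i=1: min(100*2^1, 790) = 200
  i=2: min(100*2^2, 790) = 400
  i=3: min(100*2^3, 790) = 790
  i=4: min(100*2^4, 790) = 790
  i=5: min(100*2^5, 790) = 790
  i=6: min(100*2^6, 790) = 790
  i=7: min(100*2^7, 790) = 790
  i=8: min(100*2^8, 790) = 790
  i=9: min(100*2^9, 790) = 790
  i=10: min(100*2^10, 790) = 790
  i=11: min(100*2^11, 790) = 790

Answer: 100 200 400 790 790 790 790 790 790 790 790 790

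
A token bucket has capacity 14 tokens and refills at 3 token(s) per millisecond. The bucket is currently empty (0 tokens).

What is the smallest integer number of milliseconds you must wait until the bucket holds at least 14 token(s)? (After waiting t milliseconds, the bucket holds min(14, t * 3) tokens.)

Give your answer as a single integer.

Need t * 3 >= 14, so t >= 14/3.
Smallest integer t = ceil(14/3) = 5.

Answer: 5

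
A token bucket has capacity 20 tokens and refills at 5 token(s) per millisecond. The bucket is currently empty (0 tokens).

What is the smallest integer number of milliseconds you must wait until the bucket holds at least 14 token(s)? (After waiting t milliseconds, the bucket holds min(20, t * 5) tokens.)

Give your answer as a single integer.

Need t * 5 >= 14, so t >= 14/5.
Smallest integer t = ceil(14/5) = 3.

Answer: 3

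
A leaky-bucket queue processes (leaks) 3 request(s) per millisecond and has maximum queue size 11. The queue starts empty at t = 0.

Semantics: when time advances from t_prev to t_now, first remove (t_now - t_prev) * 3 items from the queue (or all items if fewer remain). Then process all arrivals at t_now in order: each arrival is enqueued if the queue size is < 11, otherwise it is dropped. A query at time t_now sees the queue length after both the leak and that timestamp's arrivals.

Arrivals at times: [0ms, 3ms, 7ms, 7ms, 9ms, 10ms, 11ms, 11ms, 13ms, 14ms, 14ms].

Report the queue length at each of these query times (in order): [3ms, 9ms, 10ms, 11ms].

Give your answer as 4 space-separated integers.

Queue lengths at query times:
  query t=3ms: backlog = 1
  query t=9ms: backlog = 1
  query t=10ms: backlog = 1
  query t=11ms: backlog = 2

Answer: 1 1 1 2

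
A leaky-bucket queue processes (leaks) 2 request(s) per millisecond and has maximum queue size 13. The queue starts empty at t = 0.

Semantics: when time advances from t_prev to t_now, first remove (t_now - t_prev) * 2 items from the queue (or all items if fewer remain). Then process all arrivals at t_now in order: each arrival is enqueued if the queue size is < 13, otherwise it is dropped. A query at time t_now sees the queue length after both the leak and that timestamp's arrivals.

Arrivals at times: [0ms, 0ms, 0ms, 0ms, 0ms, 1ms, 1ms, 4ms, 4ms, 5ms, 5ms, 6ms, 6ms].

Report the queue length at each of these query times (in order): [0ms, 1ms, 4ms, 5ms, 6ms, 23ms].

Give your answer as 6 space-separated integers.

Answer: 5 5 2 2 2 0

Derivation:
Queue lengths at query times:
  query t=0ms: backlog = 5
  query t=1ms: backlog = 5
  query t=4ms: backlog = 2
  query t=5ms: backlog = 2
  query t=6ms: backlog = 2
  query t=23ms: backlog = 0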